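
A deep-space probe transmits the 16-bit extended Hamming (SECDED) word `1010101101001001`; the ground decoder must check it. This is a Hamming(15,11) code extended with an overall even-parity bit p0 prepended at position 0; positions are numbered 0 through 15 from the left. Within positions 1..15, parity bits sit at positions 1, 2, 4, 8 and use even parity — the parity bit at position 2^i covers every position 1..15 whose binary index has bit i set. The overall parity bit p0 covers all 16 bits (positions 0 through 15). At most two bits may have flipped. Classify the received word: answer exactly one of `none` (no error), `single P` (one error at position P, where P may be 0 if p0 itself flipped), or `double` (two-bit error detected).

s1: b1⊕b3⊕b5⊕b7⊕b9⊕b11⊕b13⊕b15 = 0⊕0⊕0⊕1⊕1⊕0⊕0⊕1 = 1
s2: b2⊕b3⊕b6⊕b7⊕b10⊕b11⊕b14⊕b15 = 1⊕0⊕1⊕1⊕0⊕0⊕0⊕1 = 0
s4: b4⊕b5⊕b6⊕b7⊕b12⊕b13⊕b14⊕b15 = 1⊕0⊕1⊕1⊕1⊕0⊕0⊕1 = 1
s8: b8⊕b9⊕b10⊕b11⊕b12⊕b13⊕b14⊕b15 = 0⊕1⊕0⊕0⊕1⊕0⊕0⊕1 = 1
Syndrome (s8...s1) = 1101 → position 13.
Overall parity (XOR of all 16 bits, including p0): 1⊕0⊕1⊕0⊕1⊕0⊕1⊕1⊕0⊕1⊕0⊕0⊕1⊕0⊕0⊕1 = 0
Overall=0, syndrome position=13 → double-bit error detected (uncorrectable).

double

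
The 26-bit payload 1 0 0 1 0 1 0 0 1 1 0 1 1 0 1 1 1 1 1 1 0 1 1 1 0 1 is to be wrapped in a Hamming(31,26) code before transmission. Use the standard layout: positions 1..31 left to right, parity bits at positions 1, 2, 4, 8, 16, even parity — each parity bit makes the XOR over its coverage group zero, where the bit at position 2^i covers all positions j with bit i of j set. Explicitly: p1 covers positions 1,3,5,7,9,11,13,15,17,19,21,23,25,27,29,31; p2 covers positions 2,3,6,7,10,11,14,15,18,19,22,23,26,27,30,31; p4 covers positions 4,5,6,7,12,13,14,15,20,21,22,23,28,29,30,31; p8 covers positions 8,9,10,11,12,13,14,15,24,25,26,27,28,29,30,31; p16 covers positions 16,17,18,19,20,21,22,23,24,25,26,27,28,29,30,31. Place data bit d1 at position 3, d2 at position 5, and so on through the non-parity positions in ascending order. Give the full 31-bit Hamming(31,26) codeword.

0110001101001100110111111011101

Place data bits at non-power-of-two positions: b3=1, b5=0, b6=0, b7=1, b9=0, b10=1, b11=0, b12=0, b13=1, b14=1, b15=0, b17=1, b18=1, b19=0, b20=1, b21=1, b22=1, b23=1, b24=1, b25=1, b26=0, b27=1, b28=1, b29=1, b30=0, b31=1.
p1 = XOR of data positions {3,5,7,9,11,13,15,17,19,21,23,25,27,29,31} = 1⊕0⊕1⊕0⊕0⊕1⊕0⊕1⊕0⊕1⊕1⊕1⊕1⊕1⊕1 = 0
p2 = XOR of data positions {3,6,7,10,11,14,15,18,19,22,23,26,27,30,31} = 1⊕0⊕1⊕1⊕0⊕1⊕0⊕1⊕0⊕1⊕1⊕0⊕1⊕0⊕1 = 1
p4 = XOR of data positions {5,6,7,12,13,14,15,20,21,22,23,28,29,30,31} = 0⊕0⊕1⊕0⊕1⊕1⊕0⊕1⊕1⊕1⊕1⊕1⊕1⊕0⊕1 = 0
p8 = XOR of data positions {9,10,11,12,13,14,15,24,25,26,27,28,29,30,31} = 0⊕1⊕0⊕0⊕1⊕1⊕0⊕1⊕1⊕0⊕1⊕1⊕1⊕0⊕1 = 1
p16 = XOR of data positions {17,18,19,20,21,22,23,24,25,26,27,28,29,30,31} = 1⊕1⊕0⊕1⊕1⊕1⊕1⊕1⊕1⊕0⊕1⊕1⊕1⊕0⊕1 = 0
Codeword b1..b31 = 0110001101001100110111111011101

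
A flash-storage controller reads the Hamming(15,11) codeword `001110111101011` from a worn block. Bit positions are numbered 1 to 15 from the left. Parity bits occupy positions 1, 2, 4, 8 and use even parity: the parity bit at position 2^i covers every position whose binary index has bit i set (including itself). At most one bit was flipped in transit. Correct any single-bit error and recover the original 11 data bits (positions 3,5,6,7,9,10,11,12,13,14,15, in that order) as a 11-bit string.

01011101011

s1: b1⊕b3⊕b5⊕b7⊕b9⊕b11⊕b13⊕b15 = 0⊕1⊕1⊕1⊕1⊕0⊕0⊕1 = 1
s2: b2⊕b3⊕b6⊕b7⊕b10⊕b11⊕b14⊕b15 = 0⊕1⊕0⊕1⊕1⊕0⊕1⊕1 = 1
s4: b4⊕b5⊕b6⊕b7⊕b12⊕b13⊕b14⊕b15 = 1⊕1⊕0⊕1⊕1⊕0⊕1⊕1 = 0
s8: b8⊕b9⊕b10⊕b11⊕b12⊕b13⊕b14⊕b15 = 1⊕1⊕1⊕0⊕1⊕0⊕1⊕1 = 0
Syndrome (s8...s1) = 0011 → position 3.
Flip bit 3: corrected codeword = 000110111101011
Data bits at positions 3,5,6,7,9,10,11,12,13,14,15: 01011101011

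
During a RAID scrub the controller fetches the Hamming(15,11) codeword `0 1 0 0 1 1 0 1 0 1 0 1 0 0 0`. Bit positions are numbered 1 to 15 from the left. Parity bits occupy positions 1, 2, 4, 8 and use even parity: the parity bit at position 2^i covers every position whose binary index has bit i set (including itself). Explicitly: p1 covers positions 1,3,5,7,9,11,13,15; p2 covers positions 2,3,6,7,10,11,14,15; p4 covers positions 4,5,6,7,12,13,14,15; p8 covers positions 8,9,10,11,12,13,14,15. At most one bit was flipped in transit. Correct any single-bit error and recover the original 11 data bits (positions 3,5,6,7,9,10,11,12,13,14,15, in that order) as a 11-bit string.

01100101001

s1: b1⊕b3⊕b5⊕b7⊕b9⊕b11⊕b13⊕b15 = 0⊕0⊕1⊕0⊕0⊕0⊕0⊕0 = 1
s2: b2⊕b3⊕b6⊕b7⊕b10⊕b11⊕b14⊕b15 = 1⊕0⊕1⊕0⊕1⊕0⊕0⊕0 = 1
s4: b4⊕b5⊕b6⊕b7⊕b12⊕b13⊕b14⊕b15 = 0⊕1⊕1⊕0⊕1⊕0⊕0⊕0 = 1
s8: b8⊕b9⊕b10⊕b11⊕b12⊕b13⊕b14⊕b15 = 1⊕0⊕1⊕0⊕1⊕0⊕0⊕0 = 1
Syndrome (s8...s1) = 1111 → position 15.
Flip bit 15: corrected codeword = 010011010101001
Data bits at positions 3,5,6,7,9,10,11,12,13,14,15: 01100101001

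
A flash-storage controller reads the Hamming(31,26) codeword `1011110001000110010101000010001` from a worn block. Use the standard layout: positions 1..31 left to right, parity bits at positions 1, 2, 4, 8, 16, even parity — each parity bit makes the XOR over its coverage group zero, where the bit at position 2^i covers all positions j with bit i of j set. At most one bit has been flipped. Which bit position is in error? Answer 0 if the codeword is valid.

26

s1: b1⊕b3⊕b5⊕b7⊕b9⊕b11⊕b13⊕b15⊕b17⊕b19⊕b21⊕b23⊕b25⊕b27⊕b29⊕b31 = 1⊕1⊕1⊕0⊕0⊕0⊕0⊕1⊕0⊕0⊕0⊕0⊕0⊕1⊕0⊕1 = 0
s2: b2⊕b3⊕b6⊕b7⊕b10⊕b11⊕b14⊕b15⊕b18⊕b19⊕b22⊕b23⊕b26⊕b27⊕b30⊕b31 = 0⊕1⊕1⊕0⊕1⊕0⊕1⊕1⊕1⊕0⊕1⊕0⊕0⊕1⊕0⊕1 = 1
s4: b4⊕b5⊕b6⊕b7⊕b12⊕b13⊕b14⊕b15⊕b20⊕b21⊕b22⊕b23⊕b28⊕b29⊕b30⊕b31 = 1⊕1⊕1⊕0⊕0⊕0⊕1⊕1⊕1⊕0⊕1⊕0⊕0⊕0⊕0⊕1 = 0
s8: b8⊕b9⊕b10⊕b11⊕b12⊕b13⊕b14⊕b15⊕b24⊕b25⊕b26⊕b27⊕b28⊕b29⊕b30⊕b31 = 0⊕0⊕1⊕0⊕0⊕0⊕1⊕1⊕0⊕0⊕0⊕1⊕0⊕0⊕0⊕1 = 1
s16: b16⊕b17⊕b18⊕b19⊕b20⊕b21⊕b22⊕b23⊕b24⊕b25⊕b26⊕b27⊕b28⊕b29⊕b30⊕b31 = 0⊕0⊕1⊕0⊕1⊕0⊕1⊕0⊕0⊕0⊕0⊕1⊕0⊕0⊕0⊕1 = 1
Syndrome (s16...s1) = 11010 → position 26.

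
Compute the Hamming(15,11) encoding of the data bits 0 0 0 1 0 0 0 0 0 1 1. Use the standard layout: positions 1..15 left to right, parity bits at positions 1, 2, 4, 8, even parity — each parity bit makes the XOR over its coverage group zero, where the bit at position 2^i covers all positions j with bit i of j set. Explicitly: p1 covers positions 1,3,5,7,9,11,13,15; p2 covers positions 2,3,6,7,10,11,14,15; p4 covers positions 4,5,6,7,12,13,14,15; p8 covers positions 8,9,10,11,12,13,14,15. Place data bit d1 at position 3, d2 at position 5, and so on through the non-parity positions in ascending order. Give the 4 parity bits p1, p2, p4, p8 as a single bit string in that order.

Place data bits at non-power-of-two positions: b3=0, b5=0, b6=0, b7=1, b9=0, b10=0, b11=0, b12=0, b13=0, b14=1, b15=1.
p1 = XOR of data positions {3,5,7,9,11,13,15} = 0⊕0⊕1⊕0⊕0⊕0⊕1 = 0
p2 = XOR of data positions {3,6,7,10,11,14,15} = 0⊕0⊕1⊕0⊕0⊕1⊕1 = 1
p4 = XOR of data positions {5,6,7,12,13,14,15} = 0⊕0⊕1⊕0⊕0⊕1⊕1 = 1
p8 = XOR of data positions {9,10,11,12,13,14,15} = 0⊕0⊕0⊕0⊕0⊕1⊕1 = 0
Parity bits p1,p2,p4,p8 = 0110

0110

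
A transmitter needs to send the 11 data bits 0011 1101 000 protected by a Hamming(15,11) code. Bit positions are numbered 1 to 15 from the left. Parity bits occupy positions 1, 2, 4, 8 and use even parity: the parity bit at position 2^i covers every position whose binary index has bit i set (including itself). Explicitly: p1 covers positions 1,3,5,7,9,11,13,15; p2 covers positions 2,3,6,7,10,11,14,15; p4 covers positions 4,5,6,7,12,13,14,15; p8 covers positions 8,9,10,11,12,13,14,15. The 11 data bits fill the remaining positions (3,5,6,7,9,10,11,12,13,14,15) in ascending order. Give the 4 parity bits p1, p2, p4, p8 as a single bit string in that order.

Place data bits at non-power-of-two positions: b3=0, b5=0, b6=1, b7=1, b9=1, b10=1, b11=0, b12=1, b13=0, b14=0, b15=0.
p1 = XOR of data positions {3,5,7,9,11,13,15} = 0⊕0⊕1⊕1⊕0⊕0⊕0 = 0
p2 = XOR of data positions {3,6,7,10,11,14,15} = 0⊕1⊕1⊕1⊕0⊕0⊕0 = 1
p4 = XOR of data positions {5,6,7,12,13,14,15} = 0⊕1⊕1⊕1⊕0⊕0⊕0 = 1
p8 = XOR of data positions {9,10,11,12,13,14,15} = 1⊕1⊕0⊕1⊕0⊕0⊕0 = 1
Parity bits p1,p2,p4,p8 = 0111

0111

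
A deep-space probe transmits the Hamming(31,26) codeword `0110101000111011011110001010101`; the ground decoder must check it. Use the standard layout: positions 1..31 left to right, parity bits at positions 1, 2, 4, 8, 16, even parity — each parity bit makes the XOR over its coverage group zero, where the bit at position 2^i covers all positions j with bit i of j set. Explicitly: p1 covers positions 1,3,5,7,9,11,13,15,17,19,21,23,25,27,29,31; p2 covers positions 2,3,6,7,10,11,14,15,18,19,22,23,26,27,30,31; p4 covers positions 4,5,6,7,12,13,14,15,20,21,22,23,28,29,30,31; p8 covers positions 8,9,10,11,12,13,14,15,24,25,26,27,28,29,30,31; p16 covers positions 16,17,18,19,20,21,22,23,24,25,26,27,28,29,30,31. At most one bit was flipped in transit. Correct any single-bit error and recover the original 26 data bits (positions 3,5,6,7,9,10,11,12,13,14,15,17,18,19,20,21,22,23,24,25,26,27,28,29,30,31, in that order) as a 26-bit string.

s1: b1⊕b3⊕b5⊕b7⊕b9⊕b11⊕b13⊕b15⊕b17⊕b19⊕b21⊕b23⊕b25⊕b27⊕b29⊕b31 = 0⊕1⊕1⊕1⊕0⊕1⊕1⊕1⊕0⊕1⊕1⊕0⊕1⊕1⊕1⊕1 = 0
s2: b2⊕b3⊕b6⊕b7⊕b10⊕b11⊕b14⊕b15⊕b18⊕b19⊕b22⊕b23⊕b26⊕b27⊕b30⊕b31 = 1⊕1⊕0⊕1⊕0⊕1⊕0⊕1⊕1⊕1⊕0⊕0⊕0⊕1⊕0⊕1 = 1
s4: b4⊕b5⊕b6⊕b7⊕b12⊕b13⊕b14⊕b15⊕b20⊕b21⊕b22⊕b23⊕b28⊕b29⊕b30⊕b31 = 0⊕1⊕0⊕1⊕1⊕1⊕0⊕1⊕1⊕1⊕0⊕0⊕0⊕1⊕0⊕1 = 1
s8: b8⊕b9⊕b10⊕b11⊕b12⊕b13⊕b14⊕b15⊕b24⊕b25⊕b26⊕b27⊕b28⊕b29⊕b30⊕b31 = 0⊕0⊕0⊕1⊕1⊕1⊕0⊕1⊕0⊕1⊕0⊕1⊕0⊕1⊕0⊕1 = 0
s16: b16⊕b17⊕b18⊕b19⊕b20⊕b21⊕b22⊕b23⊕b24⊕b25⊕b26⊕b27⊕b28⊕b29⊕b30⊕b31 = 1⊕0⊕1⊕1⊕1⊕1⊕0⊕0⊕0⊕1⊕0⊕1⊕0⊕1⊕0⊕1 = 1
Syndrome (s16...s1) = 10110 → position 22.
Flip bit 22: corrected codeword = 0110101000111011011111001010101
Data bits at positions 3,5,6,7,9,10,11,12,13,14,15,17,18,19,20,21,22,23,24,25,26,27,28,29,30,31: 11010011101011111001010101

11010011101011111001010101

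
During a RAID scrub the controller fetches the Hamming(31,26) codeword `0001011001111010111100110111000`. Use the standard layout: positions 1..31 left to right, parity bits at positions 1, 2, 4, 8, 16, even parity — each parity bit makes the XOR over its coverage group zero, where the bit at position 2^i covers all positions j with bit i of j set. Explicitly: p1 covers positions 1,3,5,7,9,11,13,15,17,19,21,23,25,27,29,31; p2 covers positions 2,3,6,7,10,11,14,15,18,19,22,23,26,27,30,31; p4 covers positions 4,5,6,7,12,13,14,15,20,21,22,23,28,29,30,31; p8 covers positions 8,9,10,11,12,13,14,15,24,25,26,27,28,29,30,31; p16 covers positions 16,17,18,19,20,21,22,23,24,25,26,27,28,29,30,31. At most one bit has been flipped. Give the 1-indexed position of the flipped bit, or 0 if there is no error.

28

s1: b1⊕b3⊕b5⊕b7⊕b9⊕b11⊕b13⊕b15⊕b17⊕b19⊕b21⊕b23⊕b25⊕b27⊕b29⊕b31 = 0⊕0⊕0⊕1⊕0⊕1⊕1⊕1⊕1⊕1⊕0⊕1⊕0⊕1⊕0⊕0 = 0
s2: b2⊕b3⊕b6⊕b7⊕b10⊕b11⊕b14⊕b15⊕b18⊕b19⊕b22⊕b23⊕b26⊕b27⊕b30⊕b31 = 0⊕0⊕1⊕1⊕1⊕1⊕0⊕1⊕1⊕1⊕0⊕1⊕1⊕1⊕0⊕0 = 0
s4: b4⊕b5⊕b6⊕b7⊕b12⊕b13⊕b14⊕b15⊕b20⊕b21⊕b22⊕b23⊕b28⊕b29⊕b30⊕b31 = 1⊕0⊕1⊕1⊕1⊕1⊕0⊕1⊕1⊕0⊕0⊕1⊕1⊕0⊕0⊕0 = 1
s8: b8⊕b9⊕b10⊕b11⊕b12⊕b13⊕b14⊕b15⊕b24⊕b25⊕b26⊕b27⊕b28⊕b29⊕b30⊕b31 = 0⊕0⊕1⊕1⊕1⊕1⊕0⊕1⊕1⊕0⊕1⊕1⊕1⊕0⊕0⊕0 = 1
s16: b16⊕b17⊕b18⊕b19⊕b20⊕b21⊕b22⊕b23⊕b24⊕b25⊕b26⊕b27⊕b28⊕b29⊕b30⊕b31 = 0⊕1⊕1⊕1⊕1⊕0⊕0⊕1⊕1⊕0⊕1⊕1⊕1⊕0⊕0⊕0 = 1
Syndrome (s16...s1) = 11100 → position 28.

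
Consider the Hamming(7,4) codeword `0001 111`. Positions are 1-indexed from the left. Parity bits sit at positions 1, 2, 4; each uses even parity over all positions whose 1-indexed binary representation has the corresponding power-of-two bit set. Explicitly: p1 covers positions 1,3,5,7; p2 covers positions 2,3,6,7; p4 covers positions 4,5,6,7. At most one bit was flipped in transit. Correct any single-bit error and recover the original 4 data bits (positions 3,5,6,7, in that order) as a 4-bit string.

0111

s1: b1⊕b3⊕b5⊕b7 = 0⊕0⊕1⊕1 = 0
s2: b2⊕b3⊕b6⊕b7 = 0⊕0⊕1⊕1 = 0
s4: b4⊕b5⊕b6⊕b7 = 1⊕1⊕1⊕1 = 0
Syndrome (s4...s1) = 000 → position 0 (no error).
No correction needed.
Data bits at positions 3,5,6,7: 0111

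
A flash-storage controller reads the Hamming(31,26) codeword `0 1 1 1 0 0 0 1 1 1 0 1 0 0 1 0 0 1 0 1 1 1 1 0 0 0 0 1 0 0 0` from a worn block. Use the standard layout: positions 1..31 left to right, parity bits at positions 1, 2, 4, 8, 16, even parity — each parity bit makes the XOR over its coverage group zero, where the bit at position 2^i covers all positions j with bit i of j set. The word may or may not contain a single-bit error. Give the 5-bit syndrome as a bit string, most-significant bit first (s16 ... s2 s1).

s1: b1⊕b3⊕b5⊕b7⊕b9⊕b11⊕b13⊕b15⊕b17⊕b19⊕b21⊕b23⊕b25⊕b27⊕b29⊕b31 = 0⊕1⊕0⊕0⊕1⊕0⊕0⊕1⊕0⊕0⊕1⊕1⊕0⊕0⊕0⊕0 = 1
s2: b2⊕b3⊕b6⊕b7⊕b10⊕b11⊕b14⊕b15⊕b18⊕b19⊕b22⊕b23⊕b26⊕b27⊕b30⊕b31 = 1⊕1⊕0⊕0⊕1⊕0⊕0⊕1⊕1⊕0⊕1⊕1⊕0⊕0⊕0⊕0 = 1
s4: b4⊕b5⊕b6⊕b7⊕b12⊕b13⊕b14⊕b15⊕b20⊕b21⊕b22⊕b23⊕b28⊕b29⊕b30⊕b31 = 1⊕0⊕0⊕0⊕1⊕0⊕0⊕1⊕1⊕1⊕1⊕1⊕1⊕0⊕0⊕0 = 0
s8: b8⊕b9⊕b10⊕b11⊕b12⊕b13⊕b14⊕b15⊕b24⊕b25⊕b26⊕b27⊕b28⊕b29⊕b30⊕b31 = 1⊕1⊕1⊕0⊕1⊕0⊕0⊕1⊕0⊕0⊕0⊕0⊕1⊕0⊕0⊕0 = 0
s16: b16⊕b17⊕b18⊕b19⊕b20⊕b21⊕b22⊕b23⊕b24⊕b25⊕b26⊕b27⊕b28⊕b29⊕b30⊕b31 = 0⊕0⊕1⊕0⊕1⊕1⊕1⊕1⊕0⊕0⊕0⊕0⊕1⊕0⊕0⊕0 = 0
Syndrome (s16...s1) = 00011 → position 3.

00011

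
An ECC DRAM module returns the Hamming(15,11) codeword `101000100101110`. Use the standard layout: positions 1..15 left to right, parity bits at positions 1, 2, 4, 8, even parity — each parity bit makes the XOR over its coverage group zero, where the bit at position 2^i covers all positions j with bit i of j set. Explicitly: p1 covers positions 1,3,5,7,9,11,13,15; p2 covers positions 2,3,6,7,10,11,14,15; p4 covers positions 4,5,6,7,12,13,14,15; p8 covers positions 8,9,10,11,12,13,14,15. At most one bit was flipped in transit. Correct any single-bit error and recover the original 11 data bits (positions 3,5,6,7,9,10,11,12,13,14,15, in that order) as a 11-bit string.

10010101110

s1: b1⊕b3⊕b5⊕b7⊕b9⊕b11⊕b13⊕b15 = 1⊕1⊕0⊕1⊕0⊕0⊕1⊕0 = 0
s2: b2⊕b3⊕b6⊕b7⊕b10⊕b11⊕b14⊕b15 = 0⊕1⊕0⊕1⊕1⊕0⊕1⊕0 = 0
s4: b4⊕b5⊕b6⊕b7⊕b12⊕b13⊕b14⊕b15 = 0⊕0⊕0⊕1⊕1⊕1⊕1⊕0 = 0
s8: b8⊕b9⊕b10⊕b11⊕b12⊕b13⊕b14⊕b15 = 0⊕0⊕1⊕0⊕1⊕1⊕1⊕0 = 0
Syndrome (s8...s1) = 0000 → position 0 (no error).
No correction needed.
Data bits at positions 3,5,6,7,9,10,11,12,13,14,15: 10010101110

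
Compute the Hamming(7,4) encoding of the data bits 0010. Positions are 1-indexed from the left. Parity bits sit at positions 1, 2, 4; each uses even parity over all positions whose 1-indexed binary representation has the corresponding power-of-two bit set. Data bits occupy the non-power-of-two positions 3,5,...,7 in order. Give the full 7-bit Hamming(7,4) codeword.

0101010

Place data bits at non-power-of-two positions: b3=0, b5=0, b6=1, b7=0.
p1 = XOR of data positions {3,5,7} = 0⊕0⊕0 = 0
p2 = XOR of data positions {3,6,7} = 0⊕1⊕0 = 1
p4 = XOR of data positions {5,6,7} = 0⊕1⊕0 = 1
Codeword b1..b7 = 0101010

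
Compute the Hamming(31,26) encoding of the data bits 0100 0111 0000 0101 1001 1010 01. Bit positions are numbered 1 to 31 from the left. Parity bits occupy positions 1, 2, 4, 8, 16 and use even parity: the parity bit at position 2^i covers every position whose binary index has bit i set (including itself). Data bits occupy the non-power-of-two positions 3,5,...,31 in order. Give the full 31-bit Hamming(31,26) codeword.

0000100101110001001011001101001

Place data bits at non-power-of-two positions: b3=0, b5=1, b6=0, b7=0, b9=0, b10=1, b11=1, b12=1, b13=0, b14=0, b15=0, b17=0, b18=0, b19=1, b20=0, b21=1, b22=1, b23=0, b24=0, b25=1, b26=1, b27=0, b28=1, b29=0, b30=0, b31=1.
p1 = XOR of data positions {3,5,7,9,11,13,15,17,19,21,23,25,27,29,31} = 0⊕1⊕0⊕0⊕1⊕0⊕0⊕0⊕1⊕1⊕0⊕1⊕0⊕0⊕1 = 0
p2 = XOR of data positions {3,6,7,10,11,14,15,18,19,22,23,26,27,30,31} = 0⊕0⊕0⊕1⊕1⊕0⊕0⊕0⊕1⊕1⊕0⊕1⊕0⊕0⊕1 = 0
p4 = XOR of data positions {5,6,7,12,13,14,15,20,21,22,23,28,29,30,31} = 1⊕0⊕0⊕1⊕0⊕0⊕0⊕0⊕1⊕1⊕0⊕1⊕0⊕0⊕1 = 0
p8 = XOR of data positions {9,10,11,12,13,14,15,24,25,26,27,28,29,30,31} = 0⊕1⊕1⊕1⊕0⊕0⊕0⊕0⊕1⊕1⊕0⊕1⊕0⊕0⊕1 = 1
p16 = XOR of data positions {17,18,19,20,21,22,23,24,25,26,27,28,29,30,31} = 0⊕0⊕1⊕0⊕1⊕1⊕0⊕0⊕1⊕1⊕0⊕1⊕0⊕0⊕1 = 1
Codeword b1..b31 = 0000100101110001001011001101001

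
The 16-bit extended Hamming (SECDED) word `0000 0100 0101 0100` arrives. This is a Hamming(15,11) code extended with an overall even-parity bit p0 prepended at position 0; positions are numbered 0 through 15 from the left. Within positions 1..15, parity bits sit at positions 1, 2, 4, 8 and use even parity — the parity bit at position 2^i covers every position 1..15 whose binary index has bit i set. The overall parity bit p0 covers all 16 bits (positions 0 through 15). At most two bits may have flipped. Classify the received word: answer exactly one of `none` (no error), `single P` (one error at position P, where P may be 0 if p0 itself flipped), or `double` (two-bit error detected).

s1: b1⊕b3⊕b5⊕b7⊕b9⊕b11⊕b13⊕b15 = 0⊕0⊕1⊕0⊕1⊕1⊕1⊕0 = 0
s2: b2⊕b3⊕b6⊕b7⊕b10⊕b11⊕b14⊕b15 = 0⊕0⊕0⊕0⊕0⊕1⊕0⊕0 = 1
s4: b4⊕b5⊕b6⊕b7⊕b12⊕b13⊕b14⊕b15 = 0⊕1⊕0⊕0⊕0⊕1⊕0⊕0 = 0
s8: b8⊕b9⊕b10⊕b11⊕b12⊕b13⊕b14⊕b15 = 0⊕1⊕0⊕1⊕0⊕1⊕0⊕0 = 1
Syndrome (s8...s1) = 1010 → position 10.
Overall parity (XOR of all 16 bits, including p0): 0⊕0⊕0⊕0⊕0⊕1⊕0⊕0⊕0⊕1⊕0⊕1⊕0⊕1⊕0⊕0 = 0
Overall=0, syndrome position=10 → double-bit error detected (uncorrectable).

double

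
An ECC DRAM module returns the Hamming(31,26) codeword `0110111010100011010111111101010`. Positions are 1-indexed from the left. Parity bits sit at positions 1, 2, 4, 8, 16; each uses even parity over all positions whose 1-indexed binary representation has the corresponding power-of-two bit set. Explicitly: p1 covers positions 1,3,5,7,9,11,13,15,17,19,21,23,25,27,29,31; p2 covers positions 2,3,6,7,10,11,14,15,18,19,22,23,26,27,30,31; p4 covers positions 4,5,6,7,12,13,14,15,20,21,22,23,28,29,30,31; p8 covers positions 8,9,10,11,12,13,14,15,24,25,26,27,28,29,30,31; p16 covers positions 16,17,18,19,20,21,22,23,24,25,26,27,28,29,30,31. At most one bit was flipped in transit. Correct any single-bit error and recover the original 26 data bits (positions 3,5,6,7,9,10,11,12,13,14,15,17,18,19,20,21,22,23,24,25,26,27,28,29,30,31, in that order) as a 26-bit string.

s1: b1⊕b3⊕b5⊕b7⊕b9⊕b11⊕b13⊕b15⊕b17⊕b19⊕b21⊕b23⊕b25⊕b27⊕b29⊕b31 = 0⊕1⊕1⊕1⊕1⊕1⊕0⊕1⊕0⊕0⊕1⊕1⊕1⊕0⊕0⊕0 = 1
s2: b2⊕b3⊕b6⊕b7⊕b10⊕b11⊕b14⊕b15⊕b18⊕b19⊕b22⊕b23⊕b26⊕b27⊕b30⊕b31 = 1⊕1⊕1⊕1⊕0⊕1⊕0⊕1⊕1⊕0⊕1⊕1⊕1⊕0⊕1⊕0 = 1
s4: b4⊕b5⊕b6⊕b7⊕b12⊕b13⊕b14⊕b15⊕b20⊕b21⊕b22⊕b23⊕b28⊕b29⊕b30⊕b31 = 0⊕1⊕1⊕1⊕0⊕0⊕0⊕1⊕1⊕1⊕1⊕1⊕1⊕0⊕1⊕0 = 0
s8: b8⊕b9⊕b10⊕b11⊕b12⊕b13⊕b14⊕b15⊕b24⊕b25⊕b26⊕b27⊕b28⊕b29⊕b30⊕b31 = 0⊕1⊕0⊕1⊕0⊕0⊕0⊕1⊕1⊕1⊕1⊕0⊕1⊕0⊕1⊕0 = 0
s16: b16⊕b17⊕b18⊕b19⊕b20⊕b21⊕b22⊕b23⊕b24⊕b25⊕b26⊕b27⊕b28⊕b29⊕b30⊕b31 = 1⊕0⊕1⊕0⊕1⊕1⊕1⊕1⊕1⊕1⊕1⊕0⊕1⊕0⊕1⊕0 = 1
Syndrome (s16...s1) = 10011 → position 19.
Flip bit 19: corrected codeword = 0110111010100011011111111101010
Data bits at positions 3,5,6,7,9,10,11,12,13,14,15,17,18,19,20,21,22,23,24,25,26,27,28,29,30,31: 11111010001011111111101010

11111010001011111111101010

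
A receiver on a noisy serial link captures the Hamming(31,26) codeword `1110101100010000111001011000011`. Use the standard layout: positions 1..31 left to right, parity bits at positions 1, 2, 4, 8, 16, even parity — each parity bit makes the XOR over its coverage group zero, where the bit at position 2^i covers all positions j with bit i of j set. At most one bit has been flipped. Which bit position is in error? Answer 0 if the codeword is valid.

0

s1: b1⊕b3⊕b5⊕b7⊕b9⊕b11⊕b13⊕b15⊕b17⊕b19⊕b21⊕b23⊕b25⊕b27⊕b29⊕b31 = 1⊕1⊕1⊕1⊕0⊕0⊕0⊕0⊕1⊕1⊕0⊕0⊕1⊕0⊕0⊕1 = 0
s2: b2⊕b3⊕b6⊕b7⊕b10⊕b11⊕b14⊕b15⊕b18⊕b19⊕b22⊕b23⊕b26⊕b27⊕b30⊕b31 = 1⊕1⊕0⊕1⊕0⊕0⊕0⊕0⊕1⊕1⊕1⊕0⊕0⊕0⊕1⊕1 = 0
s4: b4⊕b5⊕b6⊕b7⊕b12⊕b13⊕b14⊕b15⊕b20⊕b21⊕b22⊕b23⊕b28⊕b29⊕b30⊕b31 = 0⊕1⊕0⊕1⊕1⊕0⊕0⊕0⊕0⊕0⊕1⊕0⊕0⊕0⊕1⊕1 = 0
s8: b8⊕b9⊕b10⊕b11⊕b12⊕b13⊕b14⊕b15⊕b24⊕b25⊕b26⊕b27⊕b28⊕b29⊕b30⊕b31 = 1⊕0⊕0⊕0⊕1⊕0⊕0⊕0⊕1⊕1⊕0⊕0⊕0⊕0⊕1⊕1 = 0
s16: b16⊕b17⊕b18⊕b19⊕b20⊕b21⊕b22⊕b23⊕b24⊕b25⊕b26⊕b27⊕b28⊕b29⊕b30⊕b31 = 0⊕1⊕1⊕1⊕0⊕0⊕1⊕0⊕1⊕1⊕0⊕0⊕0⊕0⊕1⊕1 = 0
Syndrome (s16...s1) = 00000 → position 0 (no error).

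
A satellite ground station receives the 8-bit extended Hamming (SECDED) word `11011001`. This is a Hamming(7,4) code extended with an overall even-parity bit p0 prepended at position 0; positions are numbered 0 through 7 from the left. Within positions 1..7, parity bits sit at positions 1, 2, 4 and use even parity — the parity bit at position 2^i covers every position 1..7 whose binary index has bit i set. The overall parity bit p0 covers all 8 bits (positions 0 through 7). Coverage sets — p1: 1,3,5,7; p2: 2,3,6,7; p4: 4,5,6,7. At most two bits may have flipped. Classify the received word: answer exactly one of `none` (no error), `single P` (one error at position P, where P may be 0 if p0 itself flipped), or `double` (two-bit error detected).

s1: b1⊕b3⊕b5⊕b7 = 1⊕1⊕0⊕1 = 1
s2: b2⊕b3⊕b6⊕b7 = 0⊕1⊕0⊕1 = 0
s4: b4⊕b5⊕b6⊕b7 = 1⊕0⊕0⊕1 = 0
Syndrome (s4...s1) = 001 → position 1.
Overall parity (XOR of all 8 bits, including p0): 1⊕1⊕0⊕1⊕1⊕0⊕0⊕1 = 1
Overall=1, syndrome position=1 → single-bit error at position 1.

single 1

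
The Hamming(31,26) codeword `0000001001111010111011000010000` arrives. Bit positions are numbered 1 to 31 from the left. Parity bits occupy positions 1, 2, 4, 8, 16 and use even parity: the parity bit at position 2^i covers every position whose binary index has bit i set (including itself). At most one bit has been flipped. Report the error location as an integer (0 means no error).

0

s1: b1⊕b3⊕b5⊕b7⊕b9⊕b11⊕b13⊕b15⊕b17⊕b19⊕b21⊕b23⊕b25⊕b27⊕b29⊕b31 = 0⊕0⊕0⊕1⊕0⊕1⊕1⊕1⊕1⊕1⊕1⊕0⊕0⊕1⊕0⊕0 = 0
s2: b2⊕b3⊕b6⊕b7⊕b10⊕b11⊕b14⊕b15⊕b18⊕b19⊕b22⊕b23⊕b26⊕b27⊕b30⊕b31 = 0⊕0⊕0⊕1⊕1⊕1⊕0⊕1⊕1⊕1⊕1⊕0⊕0⊕1⊕0⊕0 = 0
s4: b4⊕b5⊕b6⊕b7⊕b12⊕b13⊕b14⊕b15⊕b20⊕b21⊕b22⊕b23⊕b28⊕b29⊕b30⊕b31 = 0⊕0⊕0⊕1⊕1⊕1⊕0⊕1⊕0⊕1⊕1⊕0⊕0⊕0⊕0⊕0 = 0
s8: b8⊕b9⊕b10⊕b11⊕b12⊕b13⊕b14⊕b15⊕b24⊕b25⊕b26⊕b27⊕b28⊕b29⊕b30⊕b31 = 0⊕0⊕1⊕1⊕1⊕1⊕0⊕1⊕0⊕0⊕0⊕1⊕0⊕0⊕0⊕0 = 0
s16: b16⊕b17⊕b18⊕b19⊕b20⊕b21⊕b22⊕b23⊕b24⊕b25⊕b26⊕b27⊕b28⊕b29⊕b30⊕b31 = 0⊕1⊕1⊕1⊕0⊕1⊕1⊕0⊕0⊕0⊕0⊕1⊕0⊕0⊕0⊕0 = 0
Syndrome (s16...s1) = 00000 → position 0 (no error).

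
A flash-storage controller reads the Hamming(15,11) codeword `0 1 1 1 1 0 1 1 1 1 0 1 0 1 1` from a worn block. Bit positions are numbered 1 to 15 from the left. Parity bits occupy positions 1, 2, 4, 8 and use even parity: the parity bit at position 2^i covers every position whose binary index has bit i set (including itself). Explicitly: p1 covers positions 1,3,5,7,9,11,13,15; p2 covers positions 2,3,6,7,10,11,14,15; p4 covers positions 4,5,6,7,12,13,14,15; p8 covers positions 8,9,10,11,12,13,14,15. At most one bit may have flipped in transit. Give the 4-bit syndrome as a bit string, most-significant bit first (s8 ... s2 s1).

s1: b1⊕b3⊕b5⊕b7⊕b9⊕b11⊕b13⊕b15 = 0⊕1⊕1⊕1⊕1⊕0⊕0⊕1 = 1
s2: b2⊕b3⊕b6⊕b7⊕b10⊕b11⊕b14⊕b15 = 1⊕1⊕0⊕1⊕1⊕0⊕1⊕1 = 0
s4: b4⊕b5⊕b6⊕b7⊕b12⊕b13⊕b14⊕b15 = 1⊕1⊕0⊕1⊕1⊕0⊕1⊕1 = 0
s8: b8⊕b9⊕b10⊕b11⊕b12⊕b13⊕b14⊕b15 = 1⊕1⊕1⊕0⊕1⊕0⊕1⊕1 = 0
Syndrome (s8...s1) = 0001 → position 1.

0001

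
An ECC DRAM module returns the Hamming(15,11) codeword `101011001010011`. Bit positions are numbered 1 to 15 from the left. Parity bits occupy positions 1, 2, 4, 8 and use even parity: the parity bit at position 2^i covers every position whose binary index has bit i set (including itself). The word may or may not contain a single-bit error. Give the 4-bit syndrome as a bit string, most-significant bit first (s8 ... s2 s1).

s1: b1⊕b3⊕b5⊕b7⊕b9⊕b11⊕b13⊕b15 = 1⊕1⊕1⊕0⊕1⊕1⊕0⊕1 = 0
s2: b2⊕b3⊕b6⊕b7⊕b10⊕b11⊕b14⊕b15 = 0⊕1⊕1⊕0⊕0⊕1⊕1⊕1 = 1
s4: b4⊕b5⊕b6⊕b7⊕b12⊕b13⊕b14⊕b15 = 0⊕1⊕1⊕0⊕0⊕0⊕1⊕1 = 0
s8: b8⊕b9⊕b10⊕b11⊕b12⊕b13⊕b14⊕b15 = 0⊕1⊕0⊕1⊕0⊕0⊕1⊕1 = 0
Syndrome (s8...s1) = 0010 → position 2.

0010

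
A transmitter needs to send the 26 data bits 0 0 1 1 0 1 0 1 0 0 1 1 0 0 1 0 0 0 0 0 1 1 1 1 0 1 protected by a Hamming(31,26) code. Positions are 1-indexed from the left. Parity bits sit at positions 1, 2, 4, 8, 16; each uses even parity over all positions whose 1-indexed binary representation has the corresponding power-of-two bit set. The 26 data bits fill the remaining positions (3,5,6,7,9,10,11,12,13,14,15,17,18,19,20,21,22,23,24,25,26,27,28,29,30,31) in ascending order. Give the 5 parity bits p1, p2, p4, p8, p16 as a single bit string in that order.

Place data bits at non-power-of-two positions: b3=0, b5=0, b6=1, b7=1, b9=0, b10=1, b11=0, b12=1, b13=0, b14=0, b15=1, b17=1, b18=0, b19=0, b20=1, b21=0, b22=0, b23=0, b24=0, b25=0, b26=1, b27=1, b28=1, b29=1, b30=0, b31=1.
p1 = XOR of data positions {3,5,7,9,11,13,15,17,19,21,23,25,27,29,31} = 0⊕0⊕1⊕0⊕0⊕0⊕1⊕1⊕0⊕0⊕0⊕0⊕1⊕1⊕1 = 0
p2 = XOR of data positions {3,6,7,10,11,14,15,18,19,22,23,26,27,30,31} = 0⊕1⊕1⊕1⊕0⊕0⊕1⊕0⊕0⊕0⊕0⊕1⊕1⊕0⊕1 = 1
p4 = XOR of data positions {5,6,7,12,13,14,15,20,21,22,23,28,29,30,31} = 0⊕1⊕1⊕1⊕0⊕0⊕1⊕1⊕0⊕0⊕0⊕1⊕1⊕0⊕1 = 0
p8 = XOR of data positions {9,10,11,12,13,14,15,24,25,26,27,28,29,30,31} = 0⊕1⊕0⊕1⊕0⊕0⊕1⊕0⊕0⊕1⊕1⊕1⊕1⊕0⊕1 = 0
p16 = XOR of data positions {17,18,19,20,21,22,23,24,25,26,27,28,29,30,31} = 1⊕0⊕0⊕1⊕0⊕0⊕0⊕0⊕0⊕1⊕1⊕1⊕1⊕0⊕1 = 1
Parity bits p1,p2,p4,p8,p16 = 01001

01001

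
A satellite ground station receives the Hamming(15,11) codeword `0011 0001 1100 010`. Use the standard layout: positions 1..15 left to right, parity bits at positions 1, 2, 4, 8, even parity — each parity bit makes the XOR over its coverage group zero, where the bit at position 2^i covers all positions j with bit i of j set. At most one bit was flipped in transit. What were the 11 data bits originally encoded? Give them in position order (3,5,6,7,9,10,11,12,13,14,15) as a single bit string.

s1: b1⊕b3⊕b5⊕b7⊕b9⊕b11⊕b13⊕b15 = 0⊕1⊕0⊕0⊕1⊕0⊕0⊕0 = 0
s2: b2⊕b3⊕b6⊕b7⊕b10⊕b11⊕b14⊕b15 = 0⊕1⊕0⊕0⊕1⊕0⊕1⊕0 = 1
s4: b4⊕b5⊕b6⊕b7⊕b12⊕b13⊕b14⊕b15 = 1⊕0⊕0⊕0⊕0⊕0⊕1⊕0 = 0
s8: b8⊕b9⊕b10⊕b11⊕b12⊕b13⊕b14⊕b15 = 1⊕1⊕1⊕0⊕0⊕0⊕1⊕0 = 0
Syndrome (s8...s1) = 0010 → position 2.
Flip bit 2: corrected codeword = 011100011100010
Data bits at positions 3,5,6,7,9,10,11,12,13,14,15: 10001100010

10001100010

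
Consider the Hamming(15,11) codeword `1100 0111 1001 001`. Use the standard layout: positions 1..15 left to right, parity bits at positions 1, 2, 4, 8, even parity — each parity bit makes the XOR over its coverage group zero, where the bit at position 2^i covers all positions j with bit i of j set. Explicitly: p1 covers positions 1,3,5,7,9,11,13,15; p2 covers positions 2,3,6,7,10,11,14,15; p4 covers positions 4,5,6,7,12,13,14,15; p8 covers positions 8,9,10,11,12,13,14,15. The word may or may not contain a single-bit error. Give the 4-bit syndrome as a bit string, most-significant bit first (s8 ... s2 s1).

s1: b1⊕b3⊕b5⊕b7⊕b9⊕b11⊕b13⊕b15 = 1⊕0⊕0⊕1⊕1⊕0⊕0⊕1 = 0
s2: b2⊕b3⊕b6⊕b7⊕b10⊕b11⊕b14⊕b15 = 1⊕0⊕1⊕1⊕0⊕0⊕0⊕1 = 0
s4: b4⊕b5⊕b6⊕b7⊕b12⊕b13⊕b14⊕b15 = 0⊕0⊕1⊕1⊕1⊕0⊕0⊕1 = 0
s8: b8⊕b9⊕b10⊕b11⊕b12⊕b13⊕b14⊕b15 = 1⊕1⊕0⊕0⊕1⊕0⊕0⊕1 = 0
Syndrome (s8...s1) = 0000 → position 0 (no error).

0000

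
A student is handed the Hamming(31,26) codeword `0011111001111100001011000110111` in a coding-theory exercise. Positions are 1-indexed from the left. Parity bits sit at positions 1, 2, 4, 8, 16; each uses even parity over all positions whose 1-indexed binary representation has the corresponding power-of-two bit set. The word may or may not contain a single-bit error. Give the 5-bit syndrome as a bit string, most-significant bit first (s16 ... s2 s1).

s1: b1⊕b3⊕b5⊕b7⊕b9⊕b11⊕b13⊕b15⊕b17⊕b19⊕b21⊕b23⊕b25⊕b27⊕b29⊕b31 = 0⊕1⊕1⊕1⊕0⊕1⊕1⊕0⊕0⊕1⊕1⊕0⊕0⊕1⊕1⊕1 = 0
s2: b2⊕b3⊕b6⊕b7⊕b10⊕b11⊕b14⊕b15⊕b18⊕b19⊕b22⊕b23⊕b26⊕b27⊕b30⊕b31 = 0⊕1⊕1⊕1⊕1⊕1⊕1⊕0⊕0⊕1⊕1⊕0⊕1⊕1⊕1⊕1 = 0
s4: b4⊕b5⊕b6⊕b7⊕b12⊕b13⊕b14⊕b15⊕b20⊕b21⊕b22⊕b23⊕b28⊕b29⊕b30⊕b31 = 1⊕1⊕1⊕1⊕1⊕1⊕1⊕0⊕0⊕1⊕1⊕0⊕0⊕1⊕1⊕1 = 0
s8: b8⊕b9⊕b10⊕b11⊕b12⊕b13⊕b14⊕b15⊕b24⊕b25⊕b26⊕b27⊕b28⊕b29⊕b30⊕b31 = 0⊕0⊕1⊕1⊕1⊕1⊕1⊕0⊕0⊕0⊕1⊕1⊕0⊕1⊕1⊕1 = 0
s16: b16⊕b17⊕b18⊕b19⊕b20⊕b21⊕b22⊕b23⊕b24⊕b25⊕b26⊕b27⊕b28⊕b29⊕b30⊕b31 = 0⊕0⊕0⊕1⊕0⊕1⊕1⊕0⊕0⊕0⊕1⊕1⊕0⊕1⊕1⊕1 = 0
Syndrome (s16...s1) = 00000 → position 0 (no error).

00000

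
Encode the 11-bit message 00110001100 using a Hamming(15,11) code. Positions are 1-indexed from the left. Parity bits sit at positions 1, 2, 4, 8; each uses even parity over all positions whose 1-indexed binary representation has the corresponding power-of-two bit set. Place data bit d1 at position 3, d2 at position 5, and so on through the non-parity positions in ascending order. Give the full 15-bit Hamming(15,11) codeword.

000001100001100

Place data bits at non-power-of-two positions: b3=0, b5=0, b6=1, b7=1, b9=0, b10=0, b11=0, b12=1, b13=1, b14=0, b15=0.
p1 = XOR of data positions {3,5,7,9,11,13,15} = 0⊕0⊕1⊕0⊕0⊕1⊕0 = 0
p2 = XOR of data positions {3,6,7,10,11,14,15} = 0⊕1⊕1⊕0⊕0⊕0⊕0 = 0
p4 = XOR of data positions {5,6,7,12,13,14,15} = 0⊕1⊕1⊕1⊕1⊕0⊕0 = 0
p8 = XOR of data positions {9,10,11,12,13,14,15} = 0⊕0⊕0⊕1⊕1⊕0⊕0 = 0
Codeword b1..b15 = 000001100001100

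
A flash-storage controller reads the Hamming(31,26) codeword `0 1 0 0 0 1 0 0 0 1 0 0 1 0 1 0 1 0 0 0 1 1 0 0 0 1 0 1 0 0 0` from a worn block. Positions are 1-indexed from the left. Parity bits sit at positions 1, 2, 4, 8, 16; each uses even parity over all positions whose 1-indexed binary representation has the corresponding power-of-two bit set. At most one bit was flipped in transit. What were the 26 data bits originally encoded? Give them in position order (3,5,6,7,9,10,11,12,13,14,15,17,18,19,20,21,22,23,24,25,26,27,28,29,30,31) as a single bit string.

00100100101100011010101000

s1: b1⊕b3⊕b5⊕b7⊕b9⊕b11⊕b13⊕b15⊕b17⊕b19⊕b21⊕b23⊕b25⊕b27⊕b29⊕b31 = 0⊕0⊕0⊕0⊕0⊕0⊕1⊕1⊕1⊕0⊕1⊕0⊕0⊕0⊕0⊕0 = 0
s2: b2⊕b3⊕b6⊕b7⊕b10⊕b11⊕b14⊕b15⊕b18⊕b19⊕b22⊕b23⊕b26⊕b27⊕b30⊕b31 = 1⊕0⊕1⊕0⊕1⊕0⊕0⊕1⊕0⊕0⊕1⊕0⊕1⊕0⊕0⊕0 = 0
s4: b4⊕b5⊕b6⊕b7⊕b12⊕b13⊕b14⊕b15⊕b20⊕b21⊕b22⊕b23⊕b28⊕b29⊕b30⊕b31 = 0⊕0⊕1⊕0⊕0⊕1⊕0⊕1⊕0⊕1⊕1⊕0⊕1⊕0⊕0⊕0 = 0
s8: b8⊕b9⊕b10⊕b11⊕b12⊕b13⊕b14⊕b15⊕b24⊕b25⊕b26⊕b27⊕b28⊕b29⊕b30⊕b31 = 0⊕0⊕1⊕0⊕0⊕1⊕0⊕1⊕0⊕0⊕1⊕0⊕1⊕0⊕0⊕0 = 1
s16: b16⊕b17⊕b18⊕b19⊕b20⊕b21⊕b22⊕b23⊕b24⊕b25⊕b26⊕b27⊕b28⊕b29⊕b30⊕b31 = 0⊕1⊕0⊕0⊕0⊕1⊕1⊕0⊕0⊕0⊕1⊕0⊕1⊕0⊕0⊕0 = 1
Syndrome (s16...s1) = 11000 → position 24.
Flip bit 24: corrected codeword = 0100010001001010100011010101000
Data bits at positions 3,5,6,7,9,10,11,12,13,14,15,17,18,19,20,21,22,23,24,25,26,27,28,29,30,31: 00100100101100011010101000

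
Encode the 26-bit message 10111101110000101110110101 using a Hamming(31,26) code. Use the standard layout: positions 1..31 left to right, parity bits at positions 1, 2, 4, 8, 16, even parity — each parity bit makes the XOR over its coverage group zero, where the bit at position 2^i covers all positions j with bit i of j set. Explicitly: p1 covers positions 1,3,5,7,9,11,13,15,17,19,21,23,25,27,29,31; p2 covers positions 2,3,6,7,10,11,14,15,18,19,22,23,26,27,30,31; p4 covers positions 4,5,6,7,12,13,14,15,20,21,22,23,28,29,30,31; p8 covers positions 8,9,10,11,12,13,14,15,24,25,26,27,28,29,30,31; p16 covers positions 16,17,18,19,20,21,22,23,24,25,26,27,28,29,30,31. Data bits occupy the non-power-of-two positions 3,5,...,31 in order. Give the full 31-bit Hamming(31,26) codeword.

Place data bits at non-power-of-two positions: b3=1, b5=0, b6=1, b7=1, b9=1, b10=1, b11=0, b12=1, b13=1, b14=1, b15=0, b17=0, b18=0, b19=0, b20=1, b21=0, b22=1, b23=1, b24=1, b25=0, b26=1, b27=1, b28=0, b29=1, b30=0, b31=1.
p1 = XOR of data positions {3,5,7,9,11,13,15,17,19,21,23,25,27,29,31} = 1⊕0⊕1⊕1⊕0⊕1⊕0⊕0⊕0⊕0⊕1⊕0⊕1⊕1⊕1 = 0
p2 = XOR of data positions {3,6,7,10,11,14,15,18,19,22,23,26,27,30,31} = 1⊕1⊕1⊕1⊕0⊕1⊕0⊕0⊕0⊕1⊕1⊕1⊕1⊕0⊕1 = 0
p4 = XOR of data positions {5,6,7,12,13,14,15,20,21,22,23,28,29,30,31} = 0⊕1⊕1⊕1⊕1⊕1⊕0⊕1⊕0⊕1⊕1⊕0⊕1⊕0⊕1 = 0
p8 = XOR of data positions {9,10,11,12,13,14,15,24,25,26,27,28,29,30,31} = 1⊕1⊕0⊕1⊕1⊕1⊕0⊕1⊕0⊕1⊕1⊕0⊕1⊕0⊕1 = 0
p16 = XOR of data positions {17,18,19,20,21,22,23,24,25,26,27,28,29,30,31} = 0⊕0⊕0⊕1⊕0⊕1⊕1⊕1⊕0⊕1⊕1⊕0⊕1⊕0⊕1 = 0
Codeword b1..b31 = 0010011011011100000101110110101

0010011011011100000101110110101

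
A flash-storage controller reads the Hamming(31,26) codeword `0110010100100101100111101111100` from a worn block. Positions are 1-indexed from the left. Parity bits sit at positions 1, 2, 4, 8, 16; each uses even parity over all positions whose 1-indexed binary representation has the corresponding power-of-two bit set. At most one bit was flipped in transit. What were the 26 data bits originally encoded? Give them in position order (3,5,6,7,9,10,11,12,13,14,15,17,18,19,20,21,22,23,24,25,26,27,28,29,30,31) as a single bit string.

10100010010110111101111100

s1: b1⊕b3⊕b5⊕b7⊕b9⊕b11⊕b13⊕b15⊕b17⊕b19⊕b21⊕b23⊕b25⊕b27⊕b29⊕b31 = 0⊕1⊕0⊕0⊕0⊕1⊕0⊕0⊕1⊕0⊕1⊕1⊕1⊕1⊕1⊕0 = 0
s2: b2⊕b3⊕b6⊕b7⊕b10⊕b11⊕b14⊕b15⊕b18⊕b19⊕b22⊕b23⊕b26⊕b27⊕b30⊕b31 = 1⊕1⊕1⊕0⊕0⊕1⊕1⊕0⊕0⊕0⊕1⊕1⊕1⊕1⊕0⊕0 = 1
s4: b4⊕b5⊕b6⊕b7⊕b12⊕b13⊕b14⊕b15⊕b20⊕b21⊕b22⊕b23⊕b28⊕b29⊕b30⊕b31 = 0⊕0⊕1⊕0⊕0⊕0⊕1⊕0⊕1⊕1⊕1⊕1⊕1⊕1⊕0⊕0 = 0
s8: b8⊕b9⊕b10⊕b11⊕b12⊕b13⊕b14⊕b15⊕b24⊕b25⊕b26⊕b27⊕b28⊕b29⊕b30⊕b31 = 1⊕0⊕0⊕1⊕0⊕0⊕1⊕0⊕0⊕1⊕1⊕1⊕1⊕1⊕0⊕0 = 0
s16: b16⊕b17⊕b18⊕b19⊕b20⊕b21⊕b22⊕b23⊕b24⊕b25⊕b26⊕b27⊕b28⊕b29⊕b30⊕b31 = 1⊕1⊕0⊕0⊕1⊕1⊕1⊕1⊕0⊕1⊕1⊕1⊕1⊕1⊕0⊕0 = 1
Syndrome (s16...s1) = 10010 → position 18.
Flip bit 18: corrected codeword = 0110010100100101110111101111100
Data bits at positions 3,5,6,7,9,10,11,12,13,14,15,17,18,19,20,21,22,23,24,25,26,27,28,29,30,31: 10100010010110111101111100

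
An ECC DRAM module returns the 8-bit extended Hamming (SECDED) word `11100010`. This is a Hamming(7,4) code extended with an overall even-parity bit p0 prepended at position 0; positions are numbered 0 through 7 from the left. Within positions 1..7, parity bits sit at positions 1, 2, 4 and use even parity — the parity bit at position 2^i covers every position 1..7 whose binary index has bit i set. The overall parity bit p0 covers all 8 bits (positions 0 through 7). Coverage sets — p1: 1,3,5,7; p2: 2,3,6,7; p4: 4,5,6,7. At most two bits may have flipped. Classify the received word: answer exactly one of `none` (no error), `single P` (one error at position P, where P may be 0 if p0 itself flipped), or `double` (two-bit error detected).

s1: b1⊕b3⊕b5⊕b7 = 1⊕0⊕0⊕0 = 1
s2: b2⊕b3⊕b6⊕b7 = 1⊕0⊕1⊕0 = 0
s4: b4⊕b5⊕b6⊕b7 = 0⊕0⊕1⊕0 = 1
Syndrome (s4...s1) = 101 → position 5.
Overall parity (XOR of all 8 bits, including p0): 1⊕1⊕1⊕0⊕0⊕0⊕1⊕0 = 0
Overall=0, syndrome position=5 → double-bit error detected (uncorrectable).

double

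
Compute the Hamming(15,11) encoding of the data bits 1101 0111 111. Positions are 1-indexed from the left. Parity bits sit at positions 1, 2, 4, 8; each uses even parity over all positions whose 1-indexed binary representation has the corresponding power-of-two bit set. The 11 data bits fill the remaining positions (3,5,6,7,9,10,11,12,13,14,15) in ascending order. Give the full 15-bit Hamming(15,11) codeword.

001010100111111

Place data bits at non-power-of-two positions: b3=1, b5=1, b6=0, b7=1, b9=0, b10=1, b11=1, b12=1, b13=1, b14=1, b15=1.
p1 = XOR of data positions {3,5,7,9,11,13,15} = 1⊕1⊕1⊕0⊕1⊕1⊕1 = 0
p2 = XOR of data positions {3,6,7,10,11,14,15} = 1⊕0⊕1⊕1⊕1⊕1⊕1 = 0
p4 = XOR of data positions {5,6,7,12,13,14,15} = 1⊕0⊕1⊕1⊕1⊕1⊕1 = 0
p8 = XOR of data positions {9,10,11,12,13,14,15} = 0⊕1⊕1⊕1⊕1⊕1⊕1 = 0
Codeword b1..b15 = 001010100111111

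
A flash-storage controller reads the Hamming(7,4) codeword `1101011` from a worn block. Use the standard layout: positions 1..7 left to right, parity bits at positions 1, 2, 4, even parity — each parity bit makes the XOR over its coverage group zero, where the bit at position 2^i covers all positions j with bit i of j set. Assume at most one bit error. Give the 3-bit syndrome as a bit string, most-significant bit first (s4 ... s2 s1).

s1: b1⊕b3⊕b5⊕b7 = 1⊕0⊕0⊕1 = 0
s2: b2⊕b3⊕b6⊕b7 = 1⊕0⊕1⊕1 = 1
s4: b4⊕b5⊕b6⊕b7 = 1⊕0⊕1⊕1 = 1
Syndrome (s4...s1) = 110 → position 6.

110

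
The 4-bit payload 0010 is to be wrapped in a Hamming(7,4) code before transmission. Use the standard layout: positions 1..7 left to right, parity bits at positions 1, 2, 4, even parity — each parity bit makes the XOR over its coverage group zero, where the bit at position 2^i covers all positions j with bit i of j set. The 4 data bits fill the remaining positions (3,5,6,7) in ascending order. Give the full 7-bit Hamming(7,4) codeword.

Place data bits at non-power-of-two positions: b3=0, b5=0, b6=1, b7=0.
p1 = XOR of data positions {3,5,7} = 0⊕0⊕0 = 0
p2 = XOR of data positions {3,6,7} = 0⊕1⊕0 = 1
p4 = XOR of data positions {5,6,7} = 0⊕1⊕0 = 1
Codeword b1..b7 = 0101010

0101010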